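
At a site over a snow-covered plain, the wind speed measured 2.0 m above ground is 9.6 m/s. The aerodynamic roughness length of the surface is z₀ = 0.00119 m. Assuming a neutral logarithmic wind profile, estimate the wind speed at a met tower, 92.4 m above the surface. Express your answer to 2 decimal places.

Log law: V(z) ∝ ln(z/z₀), so V₂/V₁ = ln(z₂/z₀) / ln(z₁/z₀).
ln(92.4/0.00119) = 11.2599, ln(2.0/0.00119) = 7.4269
V₂ = 9.6 × 11.2599/7.4269 = 9.6 × 1.5161 = 14.5545 m/s

14.55 m/s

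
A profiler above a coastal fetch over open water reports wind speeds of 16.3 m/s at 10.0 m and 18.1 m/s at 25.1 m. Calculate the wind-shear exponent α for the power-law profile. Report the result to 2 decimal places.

α ≈ 0.11

Power law: V₂/V₁ = (z₂/z₁)^α ⇒ α = ln(V₂/V₁) / ln(z₂/z₁)
α = ln(18.1/16.3) / ln(25.1/10.0) = ln(1.1104) / ln(2.5100)
  = 0.10475 / 0.92028 = 0.11382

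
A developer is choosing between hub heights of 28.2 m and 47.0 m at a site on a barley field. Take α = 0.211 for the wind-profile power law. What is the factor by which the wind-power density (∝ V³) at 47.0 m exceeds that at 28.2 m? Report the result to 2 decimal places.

1.38

Speed ratio: V_B/V_A = (z_B/z_A)^α = (47.0/28.2)^0.211 = (1.6667)^0.211 = 1.11381
Power-density ratio: P_B/P_A = (V_B/V_A)³ = (1.11381)³ = 1.38175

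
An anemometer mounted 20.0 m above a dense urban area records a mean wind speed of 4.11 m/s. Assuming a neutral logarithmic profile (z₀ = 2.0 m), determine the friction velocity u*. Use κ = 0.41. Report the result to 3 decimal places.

u* ≈ 0.732 m/s

Log law: V(z) = (u*/κ) · ln(z/z₀) ⇒ u* = κ · V / ln(z/z₀)
u* = 0.41 × 4.11 / ln(20.0/2.0) = 0.41 × 4.11 / 2.3026
   = 1.6851 / 2.3026 = 0.7318 m/s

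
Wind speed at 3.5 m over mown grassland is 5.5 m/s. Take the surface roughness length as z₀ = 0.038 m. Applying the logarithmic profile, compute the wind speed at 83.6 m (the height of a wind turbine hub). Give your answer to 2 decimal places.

Log law: V(z) ∝ ln(z/z₀), so V₂/V₁ = ln(z₂/z₀) / ln(z₁/z₀).
ln(83.6/0.038) = 7.6962, ln(3.5/0.038) = 4.5229
V₂ = 5.5 × 7.6962/4.5229 = 5.5 × 1.7016 = 9.3588 m/s

9.36 m/s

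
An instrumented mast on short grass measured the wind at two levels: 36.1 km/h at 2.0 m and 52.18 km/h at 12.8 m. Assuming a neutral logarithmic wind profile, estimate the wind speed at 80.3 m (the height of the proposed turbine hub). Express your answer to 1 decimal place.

68.1 km/h

Log law: V ∝ ln(z/z₀). From the pair, with r = V₁/V₂ = 0.69184,
ln z₀ = (ln z₁ − r·ln z₂)/(1 − r) = (0.6931 − 0.69184×2.5494)/0.30816 = -3.4743 → z₀ = 0.03098 m
V₃ = V₁ · ln(z₃/z₀)/ln(z₁/z₀) = 36.1 × 7.8601/4.1674 = 68.0870 km/h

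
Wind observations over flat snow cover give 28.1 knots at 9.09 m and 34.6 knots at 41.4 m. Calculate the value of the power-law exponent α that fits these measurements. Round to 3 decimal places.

α ≈ 0.137

Power law: V₂/V₁ = (z₂/z₁)^α ⇒ α = ln(V₂/V₁) / ln(z₂/z₁)
α = ln(34.6/28.1) / ln(41.4/9.09) = ln(1.2313) / ln(4.5545)
  = 0.20808 / 1.51611 = 0.13725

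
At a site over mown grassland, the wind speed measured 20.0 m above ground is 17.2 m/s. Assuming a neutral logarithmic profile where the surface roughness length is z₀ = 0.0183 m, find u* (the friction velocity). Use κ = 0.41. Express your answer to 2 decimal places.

Log law: V(z) = (u*/κ) · ln(z/z₀) ⇒ u* = κ · V / ln(z/z₀)
u* = 0.41 × 17.2 / ln(20.0/0.0183) = 0.41 × 17.2 / 6.9966
   = 7.0520 / 6.9966 = 1.0079 m/s

u* ≈ 1.01 m/s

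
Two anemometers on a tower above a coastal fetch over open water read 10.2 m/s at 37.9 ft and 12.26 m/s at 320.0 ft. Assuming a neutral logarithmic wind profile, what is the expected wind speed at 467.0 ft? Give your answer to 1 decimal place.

12.6 m/s

Log law: V ∝ ln(z/z₀). From the pair, with r = V₁/V₂ = 0.83197,
ln z₀ = (ln z₁ − r·ln z₂)/(1 − r) = (3.6350 − 0.83197×5.7683)/0.16803 = -6.9283 → z₀ = 0.0009796 ft
V₃ = V₁ · ln(z₃/z₀)/ln(z₁/z₀) = 10.2 × 13.0747/10.5633 = 12.6250 m/s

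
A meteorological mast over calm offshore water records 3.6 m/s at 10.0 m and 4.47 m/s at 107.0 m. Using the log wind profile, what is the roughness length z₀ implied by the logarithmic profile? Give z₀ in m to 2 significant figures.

z₀ ≈ 0.00055 m

Log law: V(z) ∝ ln(z/z₀). With r = V₁/V₂ = 3.6/4.47 = 0.80537,
r · ln(z₂/z₀) = ln(z₁/z₀) ⇒ ln z₀ = (ln z₁ − r·ln z₂)/(1 − r)
ln z₀ = (2.30259 − 0.80537×4.67283) / 0.19463 = -7.5053
z₀ = exp(-7.5053) = 0.0005501 m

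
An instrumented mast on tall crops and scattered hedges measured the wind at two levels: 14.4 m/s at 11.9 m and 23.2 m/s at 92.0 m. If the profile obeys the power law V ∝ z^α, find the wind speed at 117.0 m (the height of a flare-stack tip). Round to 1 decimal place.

24.5 m/s

First find α: α = ln(V₂/V₁)/ln(z₂/z₁) = ln(23.2/14.4)/ln(92.0/11.9) = 0.47692/2.04525 = 0.2332
Extrapolate from 92.0 m to 117.0 m: V₃ = 23.2 × (117.0/92.0)^0.2332 = 23.2 × 1.0577 = 24.5376 m/s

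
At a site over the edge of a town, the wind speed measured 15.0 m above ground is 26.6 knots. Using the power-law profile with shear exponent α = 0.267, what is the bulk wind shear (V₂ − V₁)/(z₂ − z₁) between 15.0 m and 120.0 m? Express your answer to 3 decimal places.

0.188 knots/m

Power law: V₂ = V₁ · (z₂/z₁)^α = 26.6 × (8.0000)^0.267 = 46.3454 knots
ΔV/Δz = (46.3454 − 26.6)/(120.0 − 15.0) = 19.7454/105.0000 = 0.18805 knots/m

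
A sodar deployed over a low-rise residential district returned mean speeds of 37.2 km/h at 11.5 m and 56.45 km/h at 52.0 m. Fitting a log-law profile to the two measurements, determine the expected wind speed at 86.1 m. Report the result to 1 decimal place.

Log law: V ∝ ln(z/z₀). From the pair, with r = V₁/V₂ = 0.65899,
ln z₀ = (ln z₁ − r·ln z₂)/(1 − r) = (2.4423 − 0.65899×3.9512)/0.34101 = -0.4735 → z₀ = 0.6228 m
V₃ = V₁ · ln(z₃/z₀)/ln(z₁/z₀) = 37.2 × 4.9291/2.9159 = 62.8833 km/h

62.9 km/h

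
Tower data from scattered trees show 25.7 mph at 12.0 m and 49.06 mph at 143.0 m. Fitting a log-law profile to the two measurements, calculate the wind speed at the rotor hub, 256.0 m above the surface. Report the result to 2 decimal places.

54.55 mph

Log law: V ∝ ln(z/z₀). From the pair, with r = V₁/V₂ = 0.52385,
ln z₀ = (ln z₁ − r·ln z₂)/(1 − r) = (2.4849 − 0.52385×4.9628)/0.47615 = -0.2412 → z₀ = 0.7856 m
V₃ = V₁ · ln(z₃/z₀)/ln(z₁/z₀) = 25.7 × 5.7864/2.7262 = 54.5498 mph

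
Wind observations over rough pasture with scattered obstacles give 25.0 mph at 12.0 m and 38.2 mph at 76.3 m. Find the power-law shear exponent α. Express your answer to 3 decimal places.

α ≈ 0.229

Power law: V₂/V₁ = (z₂/z₁)^α ⇒ α = ln(V₂/V₁) / ln(z₂/z₁)
α = ln(38.2/25.0) / ln(76.3/12.0) = ln(1.5280) / ln(6.3583)
  = 0.42396 / 1.84977 = 0.22920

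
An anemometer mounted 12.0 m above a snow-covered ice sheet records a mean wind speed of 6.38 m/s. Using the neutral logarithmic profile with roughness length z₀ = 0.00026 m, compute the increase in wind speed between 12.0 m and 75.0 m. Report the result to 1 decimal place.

Log law: V₂ = V₁ · ln(z₂/z₀)/ln(z₁/z₀) = 6.38 × 12.5723/10.7397 = 7.4687 m/s
ΔV = 7.4687 − 6.38 = 1.0887 m/s

1.1 m/s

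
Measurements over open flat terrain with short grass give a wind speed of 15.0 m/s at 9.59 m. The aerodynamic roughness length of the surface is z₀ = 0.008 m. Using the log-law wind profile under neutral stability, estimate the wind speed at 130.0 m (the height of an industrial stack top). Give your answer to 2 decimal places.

Log law: V(z) ∝ ln(z/z₀), so V₂/V₁ = ln(z₂/z₀) / ln(z₁/z₀).
ln(130.0/0.008) = 9.6958, ln(9.59/0.008) = 7.0890
V₂ = 15.0 × 9.6958/7.0890 = 15.0 × 1.3677 = 20.5159 m/s

20.52 m/s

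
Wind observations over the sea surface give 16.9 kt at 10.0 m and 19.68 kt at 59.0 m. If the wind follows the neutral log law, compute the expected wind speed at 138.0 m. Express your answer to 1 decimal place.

Log law: V ∝ ln(z/z₀). From the pair, with r = V₁/V₂ = 0.85874,
ln z₀ = (ln z₁ − r·ln z₂)/(1 − r) = (2.3026 − 0.85874×4.0775)/0.14126 = -8.4876 → z₀ = 0.0002060 m
V₃ = V₁ · ln(z₃/z₀)/ln(z₁/z₀) = 16.9 × 13.4148/10.7902 = 21.0109 kt

21.0 kt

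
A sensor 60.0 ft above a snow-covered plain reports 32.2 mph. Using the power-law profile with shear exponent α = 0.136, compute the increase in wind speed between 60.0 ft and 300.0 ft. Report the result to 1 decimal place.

Power law: V₂ = V₁ · (z₂/z₁)^α = 32.2 × (5.0000)^0.136 = 40.0789 mph
ΔV = 40.0789 − 32.2 = 7.8789 mph

7.9 mph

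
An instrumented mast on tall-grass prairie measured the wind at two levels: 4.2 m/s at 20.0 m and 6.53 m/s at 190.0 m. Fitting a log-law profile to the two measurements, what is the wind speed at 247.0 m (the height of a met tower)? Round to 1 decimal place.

Log law: V ∝ ln(z/z₀). From the pair, with r = V₁/V₂ = 0.64319,
ln z₀ = (ln z₁ − r·ln z₂)/(1 − r) = (2.9957 − 0.64319×5.2470)/0.35681 = -1.0624 → z₀ = 0.3456 m
V₃ = V₁ · ln(z₃/z₀)/ln(z₁/z₀) = 4.2 × 6.5718/4.0581 = 6.8015 m/s

6.8 m/s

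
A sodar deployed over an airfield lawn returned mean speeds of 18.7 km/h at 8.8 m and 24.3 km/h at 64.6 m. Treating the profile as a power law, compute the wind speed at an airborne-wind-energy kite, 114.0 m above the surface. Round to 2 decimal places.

26.18 km/h

First find α: α = ln(V₂/V₁)/ln(z₂/z₁) = ln(24.3/18.7)/ln(64.6/8.8) = 0.26195/1.99346 = 0.1314
Extrapolate from 64.6 m to 114.0 m: V₃ = 24.3 × (114.0/64.6)^0.1314 = 24.3 × 1.0775 = 26.1831 km/h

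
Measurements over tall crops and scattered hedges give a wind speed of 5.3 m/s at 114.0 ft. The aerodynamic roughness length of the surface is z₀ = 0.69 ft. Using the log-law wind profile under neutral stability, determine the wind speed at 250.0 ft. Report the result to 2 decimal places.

Log law: V(z) ∝ ln(z/z₀), so V₂/V₁ = ln(z₂/z₀) / ln(z₁/z₀).
ln(250.0/0.69) = 5.8925, ln(114.0/0.69) = 5.1073
V₂ = 5.3 × 5.8925/5.1073 = 5.3 × 1.1538 = 6.1149 m/s

6.11 m/s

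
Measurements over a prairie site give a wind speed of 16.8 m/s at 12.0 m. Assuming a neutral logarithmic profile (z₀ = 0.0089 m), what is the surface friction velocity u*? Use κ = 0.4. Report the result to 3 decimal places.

Log law: V(z) = (u*/κ) · ln(z/z₀) ⇒ u* = κ · V / ln(z/z₀)
u* = 0.4 × 16.8 / ln(12.0/0.0089) = 0.4 × 16.8 / 7.2066
   = 6.7200 / 7.2066 = 0.9325 m/s

u* ≈ 0.932 m/s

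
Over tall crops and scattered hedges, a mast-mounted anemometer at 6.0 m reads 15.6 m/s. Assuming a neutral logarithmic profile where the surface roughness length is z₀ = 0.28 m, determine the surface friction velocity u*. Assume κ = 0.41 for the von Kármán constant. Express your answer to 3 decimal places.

u* ≈ 2.087 m/s

Log law: V(z) = (u*/κ) · ln(z/z₀) ⇒ u* = κ · V / ln(z/z₀)
u* = 0.41 × 15.6 / ln(6.0/0.28) = 0.41 × 15.6 / 3.0647
   = 6.3960 / 3.0647 = 2.0870 m/s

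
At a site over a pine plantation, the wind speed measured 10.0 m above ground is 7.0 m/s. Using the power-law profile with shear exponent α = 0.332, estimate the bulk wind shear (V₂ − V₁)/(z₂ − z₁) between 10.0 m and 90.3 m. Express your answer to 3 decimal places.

0.094 m/s/m

Power law: V₂ = V₁ · (z₂/z₁)^α = 7.0 × (9.0300)^0.332 = 14.5340 m/s
ΔV/Δz = (14.5340 − 7.0)/(90.3 − 10.0) = 7.5340/80.3000 = 0.09382 m/s/m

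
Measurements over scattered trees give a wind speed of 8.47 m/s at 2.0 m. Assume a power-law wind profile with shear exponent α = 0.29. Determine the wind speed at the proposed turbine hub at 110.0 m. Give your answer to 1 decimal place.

27.1 m/s

Power-law profile: V₂ = V₁ · (z₂/z₁)^α
V₂ = 8.47 × (110.0/2.0)^0.29 = 8.47 × (55.0000)^0.29
    = 8.47 × 3.1967 = 27.0763 m/s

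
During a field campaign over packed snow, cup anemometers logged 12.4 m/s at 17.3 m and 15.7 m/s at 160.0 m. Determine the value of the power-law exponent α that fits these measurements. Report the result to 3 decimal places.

α ≈ 0.106

Power law: V₂/V₁ = (z₂/z₁)^α ⇒ α = ln(V₂/V₁) / ln(z₂/z₁)
α = ln(15.7/12.4) / ln(160.0/17.3) = ln(1.2661) / ln(9.2486)
  = 0.23596 / 2.22447 = 0.10608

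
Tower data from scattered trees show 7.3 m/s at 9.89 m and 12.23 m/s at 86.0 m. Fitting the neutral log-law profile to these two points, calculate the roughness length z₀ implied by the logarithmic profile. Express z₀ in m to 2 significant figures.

Log law: V(z) ∝ ln(z/z₀). With r = V₁/V₂ = 7.3/12.23 = 0.59689,
r · ln(z₂/z₀) = ln(z₁/z₀) ⇒ ln z₀ = (ln z₁ − r·ln z₂)/(1 − r)
ln z₀ = (2.29152 − 0.59689×4.45435) / 0.40311 = -0.9110
z₀ = exp(-0.9110) = 0.4021 m

z₀ ≈ 0.40 m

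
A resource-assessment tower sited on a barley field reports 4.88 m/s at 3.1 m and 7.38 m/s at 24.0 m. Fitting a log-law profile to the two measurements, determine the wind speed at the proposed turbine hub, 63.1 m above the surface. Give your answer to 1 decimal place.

8.6 m/s

Log law: V ∝ ln(z/z₀). From the pair, with r = V₁/V₂ = 0.66125,
ln z₀ = (ln z₁ − r·ln z₂)/(1 − r) = (1.1314 − 0.66125×3.1781)/0.33875 = -2.8637 → z₀ = 0.05706 m
V₃ = V₁ · ln(z₃/z₀)/ln(z₁/z₀) = 4.88 × 7.0084/3.9951 = 8.5608 m/s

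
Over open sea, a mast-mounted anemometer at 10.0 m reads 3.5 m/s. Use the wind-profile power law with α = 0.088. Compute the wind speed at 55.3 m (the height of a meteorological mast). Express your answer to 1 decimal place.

Power-law profile: V₂ = V₁ · (z₂/z₁)^α
V₂ = 3.5 × (55.3/10.0)^0.088 = 3.5 × (5.5300)^0.088
    = 3.5 × 1.1624 = 4.0684 m/s

4.1 m/s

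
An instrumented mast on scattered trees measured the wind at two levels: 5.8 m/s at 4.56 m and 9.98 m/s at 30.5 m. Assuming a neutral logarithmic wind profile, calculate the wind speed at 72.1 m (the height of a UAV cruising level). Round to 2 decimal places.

11.87 m/s

Log law: V ∝ ln(z/z₀). From the pair, with r = V₁/V₂ = 0.58116,
ln z₀ = (ln z₁ − r·ln z₂)/(1 − r) = (1.5173 − 0.58116×3.4177)/0.41884 = -1.1196 → z₀ = 0.3264 m
V₃ = V₁ · ln(z₃/z₀)/ln(z₁/z₀) = 5.8 × 5.3977/2.6369 = 11.8723 m/s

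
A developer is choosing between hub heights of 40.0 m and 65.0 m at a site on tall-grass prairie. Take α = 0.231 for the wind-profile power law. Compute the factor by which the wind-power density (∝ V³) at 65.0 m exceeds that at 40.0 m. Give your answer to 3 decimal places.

1.400

Speed ratio: V_B/V_A = (z_B/z_A)^α = (65.0/40.0)^0.231 = (1.6250)^0.231 = 1.11868
Power-density ratio: P_B/P_A = (V_B/V_A)³ = (1.11868)³ = 1.39998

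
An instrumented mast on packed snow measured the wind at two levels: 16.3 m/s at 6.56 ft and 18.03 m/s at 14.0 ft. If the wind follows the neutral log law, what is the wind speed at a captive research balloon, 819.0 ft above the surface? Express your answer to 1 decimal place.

27.3 m/s

Log law: V ∝ ln(z/z₀). From the pair, with r = V₁/V₂ = 0.90405,
ln z₀ = (ln z₁ − r·ln z₂)/(1 − r) = (1.8810 − 0.90405×2.6391)/0.09595 = -5.2615 → z₀ = 0.005188 ft
V₃ = V₁ · ln(z₃/z₀)/ln(z₁/z₀) = 16.3 × 11.9696/7.1425 = 27.3160 m/s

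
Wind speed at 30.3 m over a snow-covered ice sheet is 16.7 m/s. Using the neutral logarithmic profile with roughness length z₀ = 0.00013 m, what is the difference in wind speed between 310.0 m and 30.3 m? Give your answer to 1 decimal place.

3.1 m/s

Log law: V₂ = V₁ · ln(z₂/z₀)/ln(z₁/z₀) = 16.7 × 14.6845/12.3591 = 19.8422 m/s
ΔV = 19.8422 − 16.7 = 3.1422 m/s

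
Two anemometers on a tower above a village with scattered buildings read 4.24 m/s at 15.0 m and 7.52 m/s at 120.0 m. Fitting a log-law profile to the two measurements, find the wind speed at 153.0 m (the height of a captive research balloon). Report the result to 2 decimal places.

Log law: V ∝ ln(z/z₀). From the pair, with r = V₁/V₂ = 0.56383,
ln z₀ = (ln z₁ − r·ln z₂)/(1 − r) = (2.7081 − 0.56383×4.7875)/0.43617 = 0.0200 → z₀ = 1.020 m
V₃ = V₁ · ln(z₃/z₀)/ln(z₁/z₀) = 4.24 × 5.0104/2.6881 = 7.9032 m/s

7.90 m/s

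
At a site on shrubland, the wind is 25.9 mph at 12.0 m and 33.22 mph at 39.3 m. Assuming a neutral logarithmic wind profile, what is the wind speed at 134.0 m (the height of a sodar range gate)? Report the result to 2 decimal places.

Log law: V ∝ ln(z/z₀). From the pair, with r = V₁/V₂ = 0.77965,
ln z₀ = (ln z₁ − r·ln z₂)/(1 − r) = (2.4849 − 0.77965×3.6712)/0.22035 = -1.7126 → z₀ = 0.1804 m
V₃ = V₁ · ln(z₃/z₀)/ln(z₁/z₀) = 25.9 × 6.6104/4.1975 = 40.7886 mph

40.79 mph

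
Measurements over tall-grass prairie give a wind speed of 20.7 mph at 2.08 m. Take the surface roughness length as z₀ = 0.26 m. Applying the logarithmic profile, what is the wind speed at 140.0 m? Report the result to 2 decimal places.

62.60 mph

Log law: V(z) ∝ ln(z/z₀), so V₂/V₁ = ln(z₂/z₀) / ln(z₁/z₀).
ln(140.0/0.26) = 6.2887, ln(2.08/0.26) = 2.0794
V₂ = 20.7 × 6.2887/2.0794 = 20.7 × 3.0242 = 62.6016 mph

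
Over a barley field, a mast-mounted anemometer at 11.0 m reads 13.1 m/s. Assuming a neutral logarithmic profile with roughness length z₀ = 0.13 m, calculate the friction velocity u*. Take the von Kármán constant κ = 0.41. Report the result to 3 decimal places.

Log law: V(z) = (u*/κ) · ln(z/z₀) ⇒ u* = κ · V / ln(z/z₀)
u* = 0.41 × 13.1 / ln(11.0/0.13) = 0.41 × 13.1 / 4.4381
   = 5.3710 / 4.4381 = 1.2102 m/s

u* ≈ 1.210 m/s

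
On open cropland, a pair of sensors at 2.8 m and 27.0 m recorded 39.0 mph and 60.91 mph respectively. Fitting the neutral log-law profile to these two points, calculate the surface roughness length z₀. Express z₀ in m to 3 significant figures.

z₀ ≈ 0.0496 m

Log law: V(z) ∝ ln(z/z₀). With r = V₁/V₂ = 39.0/60.91 = 0.64029,
r · ln(z₂/z₀) = ln(z₁/z₀) ⇒ ln z₀ = (ln z₁ − r·ln z₂)/(1 − r)
ln z₀ = (1.02962 − 0.64029×3.29584) / 0.35971 = -3.0043
z₀ = exp(-3.0043) = 0.04958 m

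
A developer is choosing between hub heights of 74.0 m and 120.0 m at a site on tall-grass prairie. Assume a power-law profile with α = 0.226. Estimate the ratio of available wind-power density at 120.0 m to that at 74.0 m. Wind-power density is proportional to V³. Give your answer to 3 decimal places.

1.388

Speed ratio: V_B/V_A = (z_B/z_A)^α = (120.0/74.0)^0.226 = (1.6216)^0.226 = 1.11545
Power-density ratio: P_B/P_A = (V_B/V_A)³ = (1.11545)³ = 1.38786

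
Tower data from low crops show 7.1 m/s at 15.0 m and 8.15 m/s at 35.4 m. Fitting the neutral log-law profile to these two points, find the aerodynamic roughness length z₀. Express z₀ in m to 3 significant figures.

z₀ ≈ 0.0451 m

Log law: V(z) ∝ ln(z/z₀). With r = V₁/V₂ = 7.1/8.15 = 0.87117,
r · ln(z₂/z₀) = ln(z₁/z₀) ⇒ ln z₀ = (ln z₁ − r·ln z₂)/(1 − r)
ln z₀ = (2.70805 − 0.87117×3.56671) / 0.12883 = -3.0981
z₀ = exp(-3.0981) = 0.04513 m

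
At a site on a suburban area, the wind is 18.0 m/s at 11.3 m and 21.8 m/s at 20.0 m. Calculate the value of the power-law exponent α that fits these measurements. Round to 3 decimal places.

α ≈ 0.335

Power law: V₂/V₁ = (z₂/z₁)^α ⇒ α = ln(V₂/V₁) / ln(z₂/z₁)
α = ln(21.8/18.0) / ln(20.0/11.3) = ln(1.2111) / ln(1.7699)
  = 0.19154 / 0.57093 = 0.33548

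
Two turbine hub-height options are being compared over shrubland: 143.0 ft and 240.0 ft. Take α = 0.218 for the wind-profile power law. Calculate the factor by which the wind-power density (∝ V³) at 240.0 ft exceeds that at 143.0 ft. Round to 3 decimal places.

Speed ratio: V_B/V_A = (z_B/z_A)^α = (240.0/143.0)^0.218 = (1.6783)^0.218 = 1.11950
Power-density ratio: P_B/P_A = (V_B/V_A)³ = (1.11950)³ = 1.40303

1.403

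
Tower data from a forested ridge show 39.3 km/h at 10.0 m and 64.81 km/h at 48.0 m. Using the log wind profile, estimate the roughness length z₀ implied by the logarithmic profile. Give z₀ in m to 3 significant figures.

Log law: V(z) ∝ ln(z/z₀). With r = V₁/V₂ = 39.3/64.81 = 0.60639,
r · ln(z₂/z₀) = ln(z₁/z₀) ⇒ ln z₀ = (ln z₁ − r·ln z₂)/(1 − r)
ln z₀ = (2.30259 − 0.60639×3.87120) / 0.39361 = -0.1140
z₀ = exp(-0.1140) = 0.8923 m

z₀ ≈ 0.892 m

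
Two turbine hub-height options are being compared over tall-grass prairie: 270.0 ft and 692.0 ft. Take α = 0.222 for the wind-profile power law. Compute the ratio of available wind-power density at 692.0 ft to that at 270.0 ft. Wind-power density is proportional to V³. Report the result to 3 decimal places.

1.872

Speed ratio: V_B/V_A = (z_B/z_A)^α = (692.0/270.0)^0.222 = (2.5630)^0.222 = 1.23237
Power-density ratio: P_B/P_A = (V_B/V_A)³ = (1.23237)³ = 1.87164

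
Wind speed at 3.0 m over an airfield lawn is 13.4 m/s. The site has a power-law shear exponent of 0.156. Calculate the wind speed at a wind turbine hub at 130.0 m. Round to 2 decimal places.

24.12 m/s

Power-law profile: V₂ = V₁ · (z₂/z₁)^α
V₂ = 13.4 × (130.0/3.0)^0.156 = 13.4 × (43.3333)^0.156
    = 13.4 × 1.8003 = 24.1240 m/s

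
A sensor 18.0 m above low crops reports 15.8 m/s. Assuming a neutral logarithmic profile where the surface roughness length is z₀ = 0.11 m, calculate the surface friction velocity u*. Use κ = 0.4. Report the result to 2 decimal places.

Log law: V(z) = (u*/κ) · ln(z/z₀) ⇒ u* = κ · V / ln(z/z₀)
u* = 0.4 × 15.8 / ln(18.0/0.11) = 0.4 × 15.8 / 5.0976
   = 6.3200 / 5.0976 = 1.2398 m/s

u* ≈ 1.24 m/s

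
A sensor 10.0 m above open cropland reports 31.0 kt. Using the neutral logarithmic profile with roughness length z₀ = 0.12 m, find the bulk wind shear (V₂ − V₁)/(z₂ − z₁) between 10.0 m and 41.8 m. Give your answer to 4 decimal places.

0.3153 kt/m

Log law: V₂ = V₁ · ln(z₂/z₀)/ln(z₁/z₀) = 31.0 × 5.8532/4.4228 = 41.0251 kt
ΔV/Δz = (41.0251 − 31.0)/(41.8 − 10.0) = 10.0251/31.8000 = 0.31526 kt/m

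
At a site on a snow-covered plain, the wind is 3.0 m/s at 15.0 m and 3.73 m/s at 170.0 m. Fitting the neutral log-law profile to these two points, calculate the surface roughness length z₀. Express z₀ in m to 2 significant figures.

Log law: V(z) ∝ ln(z/z₀). With r = V₁/V₂ = 3.0/3.73 = 0.80429,
r · ln(z₂/z₀) = ln(z₁/z₀) ⇒ ln z₀ = (ln z₁ − r·ln z₂)/(1 − r)
ln z₀ = (2.70805 − 0.80429×5.13580) / 0.19571 = -7.2690
z₀ = exp(-7.2690) = 0.0006968 m

z₀ ≈ 0.00070 m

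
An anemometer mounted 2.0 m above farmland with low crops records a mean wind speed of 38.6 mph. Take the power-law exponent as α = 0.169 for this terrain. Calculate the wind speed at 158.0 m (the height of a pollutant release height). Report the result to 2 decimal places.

Power-law profile: V₂ = V₁ · (z₂/z₁)^α
V₂ = 38.6 × (158.0/2.0)^0.169 = 38.6 × (79.0000)^0.169
    = 38.6 × 2.0927 = 80.7767 mph

80.78 mph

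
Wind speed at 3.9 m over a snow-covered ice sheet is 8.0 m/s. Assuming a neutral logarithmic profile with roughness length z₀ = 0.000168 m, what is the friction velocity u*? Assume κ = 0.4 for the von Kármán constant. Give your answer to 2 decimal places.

u* ≈ 0.32 m/s

Log law: V(z) = (u*/κ) · ln(z/z₀) ⇒ u* = κ · V / ln(z/z₀)
u* = 0.4 × 8.0 / ln(3.9/0.000168) = 0.4 × 8.0 / 10.0525
   = 3.2000 / 10.0525 = 0.3183 m/s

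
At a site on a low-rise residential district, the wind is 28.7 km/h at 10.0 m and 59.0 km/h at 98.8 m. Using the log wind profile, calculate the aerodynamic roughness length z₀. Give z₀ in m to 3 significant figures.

Log law: V(z) ∝ ln(z/z₀). With r = V₁/V₂ = 28.7/59.0 = 0.48644,
r · ln(z₂/z₀) = ln(z₁/z₀) ⇒ ln z₀ = (ln z₁ − r·ln z₂)/(1 − r)
ln z₀ = (2.30259 − 0.48644×4.59310) / 0.51356 = 0.1330
z₀ = exp(0.1330) = 1.142 m

z₀ ≈ 1.14 m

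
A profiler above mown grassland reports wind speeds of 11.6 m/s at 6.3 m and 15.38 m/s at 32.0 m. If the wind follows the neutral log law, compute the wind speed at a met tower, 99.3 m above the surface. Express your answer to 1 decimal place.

18.0 m/s

Log law: V ∝ ln(z/z₀). From the pair, with r = V₁/V₂ = 0.75423,
ln z₀ = (ln z₁ − r·ln z₂)/(1 − r) = (1.8405 − 0.75423×3.4657)/0.24577 = -3.1468 → z₀ = 0.04299 m
V₃ = V₁ · ln(z₃/z₀)/ln(z₁/z₀) = 11.6 × 7.7449/4.9873 = 18.0139 m/s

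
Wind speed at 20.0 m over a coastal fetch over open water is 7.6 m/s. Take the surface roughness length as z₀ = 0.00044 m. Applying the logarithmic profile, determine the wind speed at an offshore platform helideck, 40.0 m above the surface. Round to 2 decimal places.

Log law: V(z) ∝ ln(z/z₀), so V₂/V₁ = ln(z₂/z₀) / ln(z₁/z₀).
ln(40.0/0.00044) = 11.4176, ln(20.0/0.00044) = 10.7245
V₂ = 7.6 × 11.4176/10.7245 = 7.6 × 1.0646 = 8.0912 m/s

8.09 m/s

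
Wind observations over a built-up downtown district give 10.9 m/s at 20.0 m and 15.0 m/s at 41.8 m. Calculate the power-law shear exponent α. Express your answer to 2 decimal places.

α ≈ 0.43

Power law: V₂/V₁ = (z₂/z₁)^α ⇒ α = ln(V₂/V₁) / ln(z₂/z₁)
α = ln(15.0/10.9) / ln(41.8/20.0) = ln(1.3761) / ln(2.0900)
  = 0.31929 / 0.73716 = 0.43313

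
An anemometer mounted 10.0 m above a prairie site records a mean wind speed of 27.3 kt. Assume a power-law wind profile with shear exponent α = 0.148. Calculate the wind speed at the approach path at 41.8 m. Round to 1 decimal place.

33.7 kt

Power-law profile: V₂ = V₁ · (z₂/z₁)^α
V₂ = 27.3 × (41.8/10.0)^0.148 = 27.3 × (4.1800)^0.148
    = 27.3 × 1.2358 = 33.7362 kt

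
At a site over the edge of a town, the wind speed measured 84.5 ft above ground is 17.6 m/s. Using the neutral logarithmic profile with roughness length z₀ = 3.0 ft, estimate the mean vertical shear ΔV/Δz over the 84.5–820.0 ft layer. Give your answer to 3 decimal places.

Log law: V₂ = V₁ · ln(z₂/z₀)/ln(z₁/z₀) = 17.6 × 5.6107/3.3381 = 29.5818 m/s
ΔV/Δz = (29.5818 − 17.6)/(820.0 − 84.5) = 11.9818/735.5000 = 0.01629 m/s/ft

0.016 m/s/ft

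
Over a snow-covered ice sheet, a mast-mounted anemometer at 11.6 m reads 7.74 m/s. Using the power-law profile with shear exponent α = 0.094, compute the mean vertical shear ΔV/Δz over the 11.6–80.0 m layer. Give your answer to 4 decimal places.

0.0225 m/s/m

Power law: V₂ = V₁ · (z₂/z₁)^α = 7.74 × (6.8966)^0.094 = 9.2805 m/s
ΔV/Δz = (9.2805 − 7.74)/(80.0 − 11.6) = 1.5405/68.4000 = 0.02252 m/s/m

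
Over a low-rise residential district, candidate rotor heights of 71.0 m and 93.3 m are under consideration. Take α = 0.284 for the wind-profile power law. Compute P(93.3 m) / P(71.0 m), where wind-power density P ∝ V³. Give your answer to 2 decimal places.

1.26

Speed ratio: V_B/V_A = (z_B/z_A)^α = (93.3/71.0)^0.284 = (1.3141)^0.284 = 1.08066
Power-density ratio: P_B/P_A = (V_B/V_A)³ = (1.08066)³ = 1.26202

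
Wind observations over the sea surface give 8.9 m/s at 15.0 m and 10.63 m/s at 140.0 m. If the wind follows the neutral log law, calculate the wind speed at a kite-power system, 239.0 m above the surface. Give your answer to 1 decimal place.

Log law: V ∝ ln(z/z₀). From the pair, with r = V₁/V₂ = 0.83725,
ln z₀ = (ln z₁ − r·ln z₂)/(1 − r) = (2.7081 − 0.83725×4.9416)/0.16275 = -8.7827 → z₀ = 0.0001534 m
V₃ = V₁ · ln(z₃/z₀)/ln(z₁/z₀) = 8.9 × 14.2591/11.4907 = 11.0442 m/s

11.0 m/s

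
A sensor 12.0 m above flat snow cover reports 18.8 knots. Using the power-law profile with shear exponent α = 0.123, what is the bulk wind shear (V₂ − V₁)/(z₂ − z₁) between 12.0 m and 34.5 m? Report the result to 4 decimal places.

Power law: V₂ = V₁ · (z₂/z₁)^α = 18.8 × (2.8750)^0.123 = 21.4077 knots
ΔV/Δz = (21.4077 − 18.8)/(34.5 − 12.0) = 2.6077/22.5000 = 0.11590 knots/m

0.1159 knots/m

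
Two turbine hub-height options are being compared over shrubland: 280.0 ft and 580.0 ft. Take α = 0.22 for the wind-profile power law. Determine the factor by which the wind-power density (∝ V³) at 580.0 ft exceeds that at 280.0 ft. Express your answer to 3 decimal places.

Speed ratio: V_B/V_A = (z_B/z_A)^α = (580.0/280.0)^0.22 = (2.0714)^0.22 = 1.17376
Power-density ratio: P_B/P_A = (V_B/V_A)³ = (1.17376)³ = 1.61710

1.617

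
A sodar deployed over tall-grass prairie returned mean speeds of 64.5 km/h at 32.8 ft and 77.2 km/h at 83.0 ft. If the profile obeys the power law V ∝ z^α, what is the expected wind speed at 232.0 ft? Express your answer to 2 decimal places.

First find α: α = ln(V₂/V₁)/ln(z₂/z₁) = ln(77.2/64.5)/ln(83.0/32.8) = 0.17973/0.92841 = 0.1936
Extrapolate from 83.0 ft to 232.0 ft: V₃ = 77.2 × (232.0/83.0)^0.1936 = 77.2 × 1.2202 = 94.1975 km/h

94.20 km/h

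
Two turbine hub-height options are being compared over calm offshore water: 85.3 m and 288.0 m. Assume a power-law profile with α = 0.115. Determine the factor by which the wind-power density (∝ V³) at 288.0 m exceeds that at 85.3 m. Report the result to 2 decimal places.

1.52

Speed ratio: V_B/V_A = (z_B/z_A)^α = (288.0/85.3)^0.115 = (3.3763)^0.115 = 1.15019
Power-density ratio: P_B/P_A = (V_B/V_A)³ = (1.15019)³ = 1.52164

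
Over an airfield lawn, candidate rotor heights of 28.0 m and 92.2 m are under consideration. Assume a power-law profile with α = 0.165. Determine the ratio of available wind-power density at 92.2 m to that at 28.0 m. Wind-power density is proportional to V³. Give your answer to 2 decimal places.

1.80

Speed ratio: V_B/V_A = (z_B/z_A)^α = (92.2/28.0)^0.165 = (3.2929)^0.165 = 1.21731
Power-density ratio: P_B/P_A = (V_B/V_A)³ = (1.21731)³ = 1.80384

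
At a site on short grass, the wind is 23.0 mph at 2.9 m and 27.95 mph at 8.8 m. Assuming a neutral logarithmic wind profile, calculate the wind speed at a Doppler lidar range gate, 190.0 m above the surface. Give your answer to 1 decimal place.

Log law: V ∝ ln(z/z₀). From the pair, with r = V₁/V₂ = 0.82290,
ln z₀ = (ln z₁ − r·ln z₂)/(1 − r) = (1.0647 − 0.82290×2.1748)/0.17710 = -4.0931 → z₀ = 0.01669 m
V₃ = V₁ · ln(z₃/z₀)/ln(z₁/z₀) = 23.0 × 9.3401/5.1578 = 41.6502 mph

41.7 mph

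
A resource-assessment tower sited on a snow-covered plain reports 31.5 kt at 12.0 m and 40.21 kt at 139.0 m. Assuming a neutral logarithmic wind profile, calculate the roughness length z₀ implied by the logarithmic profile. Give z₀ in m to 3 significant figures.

Log law: V(z) ∝ ln(z/z₀). With r = V₁/V₂ = 31.5/40.21 = 0.78339,
r · ln(z₂/z₀) = ln(z₁/z₀) ⇒ ln z₀ = (ln z₁ − r·ln z₂)/(1 − r)
ln z₀ = (2.48491 − 0.78339×4.93447) / 0.21661 = -6.3740
z₀ = exp(-6.3740) = 0.001705 m

z₀ ≈ 0.00171 m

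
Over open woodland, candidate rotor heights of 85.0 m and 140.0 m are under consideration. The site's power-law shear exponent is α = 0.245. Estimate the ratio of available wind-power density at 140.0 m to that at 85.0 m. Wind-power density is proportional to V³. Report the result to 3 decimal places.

Speed ratio: V_B/V_A = (z_B/z_A)^α = (140.0/85.0)^0.245 = (1.6471)^0.245 = 1.13004
Power-density ratio: P_B/P_A = (V_B/V_A)³ = (1.13004)³ = 1.44305

1.443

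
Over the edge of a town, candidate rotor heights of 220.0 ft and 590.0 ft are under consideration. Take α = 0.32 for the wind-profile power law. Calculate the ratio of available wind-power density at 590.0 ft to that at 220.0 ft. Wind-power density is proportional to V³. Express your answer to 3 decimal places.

Speed ratio: V_B/V_A = (z_B/z_A)^α = (590.0/220.0)^0.32 = (2.6818)^0.32 = 1.37119
Power-density ratio: P_B/P_A = (V_B/V_A)³ = (1.37119)³ = 2.57805

2.578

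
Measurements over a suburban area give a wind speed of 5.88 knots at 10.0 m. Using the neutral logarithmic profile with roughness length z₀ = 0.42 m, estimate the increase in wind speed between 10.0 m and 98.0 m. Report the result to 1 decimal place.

4.2 knots

Log law: V₂ = V₁ · ln(z₂/z₀)/ln(z₁/z₀) = 5.88 × 5.4525/3.1701 = 10.1135 knots
ΔV = 10.1135 − 5.88 = 4.2335 knots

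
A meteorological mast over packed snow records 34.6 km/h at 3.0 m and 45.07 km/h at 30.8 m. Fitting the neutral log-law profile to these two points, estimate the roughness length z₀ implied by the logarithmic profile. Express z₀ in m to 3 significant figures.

Log law: V(z) ∝ ln(z/z₀). With r = V₁/V₂ = 34.6/45.07 = 0.76769,
r · ln(z₂/z₀) = ln(z₁/z₀) ⇒ ln z₀ = (ln z₁ − r·ln z₂)/(1 − r)
ln z₀ = (1.09861 − 0.76769×3.42751) / 0.23231 = -6.5977
z₀ = exp(-6.5977) = 0.001364 m

z₀ ≈ 0.00136 m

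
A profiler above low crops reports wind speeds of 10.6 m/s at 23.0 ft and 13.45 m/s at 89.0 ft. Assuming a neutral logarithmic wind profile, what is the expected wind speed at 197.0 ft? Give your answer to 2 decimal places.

15.12 m/s

Log law: V ∝ ln(z/z₀). From the pair, with r = V₁/V₂ = 0.78810,
ln z₀ = (ln z₁ − r·ln z₂)/(1 − r) = (3.1355 − 0.78810×4.4886)/0.21190 = -1.8972 → z₀ = 0.1500 ft
V₃ = V₁ · ln(z₃/z₀)/ln(z₁/z₀) = 10.6 × 7.1804/5.0327 = 15.1235 m/s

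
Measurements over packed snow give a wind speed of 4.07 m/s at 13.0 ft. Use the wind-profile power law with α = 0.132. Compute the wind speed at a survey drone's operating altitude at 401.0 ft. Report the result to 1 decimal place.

Power-law profile: V₂ = V₁ · (z₂/z₁)^α
V₂ = 4.07 × (401.0/13.0)^0.132 = 4.07 × (30.8462)^0.132
    = 4.07 × 1.5724 = 6.3998 m/s

6.4 m/s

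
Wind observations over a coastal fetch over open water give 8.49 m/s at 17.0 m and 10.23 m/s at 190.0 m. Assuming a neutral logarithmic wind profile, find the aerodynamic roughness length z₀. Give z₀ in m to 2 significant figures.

z₀ ≈ 0.00013 m

Log law: V(z) ∝ ln(z/z₀). With r = V₁/V₂ = 8.49/10.23 = 0.82991,
r · ln(z₂/z₀) = ln(z₁/z₀) ⇒ ln z₀ = (ln z₁ − r·ln z₂)/(1 − r)
ln z₀ = (2.83321 − 0.82991×5.24702) / 0.17009 = -8.9445
z₀ = exp(-8.9445) = 0.0001305 m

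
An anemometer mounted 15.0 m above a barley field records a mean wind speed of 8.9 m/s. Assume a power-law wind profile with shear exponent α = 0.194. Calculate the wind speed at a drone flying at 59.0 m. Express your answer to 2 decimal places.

Power-law profile: V₂ = V₁ · (z₂/z₁)^α
V₂ = 8.9 × (59.0/15.0)^0.194 = 8.9 × (3.9333)^0.194
    = 8.9 × 1.3043 = 11.6084 m/s

11.61 m/s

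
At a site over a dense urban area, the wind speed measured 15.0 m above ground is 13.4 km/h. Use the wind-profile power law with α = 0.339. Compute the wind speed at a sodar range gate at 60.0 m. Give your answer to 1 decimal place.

Power-law profile: V₂ = V₁ · (z₂/z₁)^α
V₂ = 13.4 × (60.0/15.0)^0.339 = 13.4 × (4.0000)^0.339
    = 13.4 × 1.5999 = 21.4389 km/h

21.4 km/h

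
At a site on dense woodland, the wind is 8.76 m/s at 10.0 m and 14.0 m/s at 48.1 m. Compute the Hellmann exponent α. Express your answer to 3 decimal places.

Power law: V₂/V₁ = (z₂/z₁)^α ⇒ α = ln(V₂/V₁) / ln(z₂/z₁)
α = ln(14.0/8.76) / ln(48.1/10.0) = ln(1.5982) / ln(4.8100)
  = 0.46886 / 1.57070 = 0.29851

α ≈ 0.299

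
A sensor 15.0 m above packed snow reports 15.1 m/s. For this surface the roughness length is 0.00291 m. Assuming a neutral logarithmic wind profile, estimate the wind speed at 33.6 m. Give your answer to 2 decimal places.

Log law: V(z) ∝ ln(z/z₀), so V₂/V₁ = ln(z₂/z₀) / ln(z₁/z₀).
ln(33.6/0.00291) = 9.3541, ln(15.0/0.00291) = 8.5477
V₂ = 15.1 × 9.3541/8.5477 = 15.1 × 1.0944 = 16.5247 m/s

16.52 m/s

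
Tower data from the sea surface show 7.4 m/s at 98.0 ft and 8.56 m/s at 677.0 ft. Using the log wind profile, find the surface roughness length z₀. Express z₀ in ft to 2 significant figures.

z₀ ≈ 0.00043 ft

Log law: V(z) ∝ ln(z/z₀). With r = V₁/V₂ = 7.4/8.56 = 0.86449,
r · ln(z₂/z₀) = ln(z₁/z₀) ⇒ ln z₀ = (ln z₁ − r·ln z₂)/(1 − r)
ln z₀ = (4.58497 − 0.86449×6.51767) / 0.13551 = -7.7443
z₀ = exp(-7.7443) = 0.0004332 ft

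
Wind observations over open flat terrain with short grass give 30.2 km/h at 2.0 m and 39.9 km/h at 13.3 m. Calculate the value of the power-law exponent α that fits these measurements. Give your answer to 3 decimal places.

α ≈ 0.147

Power law: V₂/V₁ = (z₂/z₁)^α ⇒ α = ln(V₂/V₁) / ln(z₂/z₁)
α = ln(39.9/30.2) / ln(13.3/2.0) = ln(1.3212) / ln(6.6500)
  = 0.27853 / 1.89462 = 0.14701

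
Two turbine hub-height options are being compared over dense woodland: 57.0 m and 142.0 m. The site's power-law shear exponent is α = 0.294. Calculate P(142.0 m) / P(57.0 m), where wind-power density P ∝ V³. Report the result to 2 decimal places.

2.24

Speed ratio: V_B/V_A = (z_B/z_A)^α = (142.0/57.0)^0.294 = (2.4912)^0.294 = 1.30781
Power-density ratio: P_B/P_A = (V_B/V_A)³ = (1.30781)³ = 2.23685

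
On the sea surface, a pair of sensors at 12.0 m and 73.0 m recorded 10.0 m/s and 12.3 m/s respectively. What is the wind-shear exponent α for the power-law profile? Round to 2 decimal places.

Power law: V₂/V₁ = (z₂/z₁)^α ⇒ α = ln(V₂/V₁) / ln(z₂/z₁)
α = ln(12.3/10.0) / ln(73.0/12.0) = ln(1.2300) / ln(6.0833)
  = 0.20701 / 1.80555 = 0.11465

α ≈ 0.11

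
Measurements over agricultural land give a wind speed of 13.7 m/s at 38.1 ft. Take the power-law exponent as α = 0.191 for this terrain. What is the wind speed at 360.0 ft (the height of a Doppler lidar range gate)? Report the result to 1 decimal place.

Power-law profile: V₂ = V₁ · (z₂/z₁)^α
V₂ = 13.7 × (360.0/38.1)^0.191 = 13.7 × (9.4488)^0.191
    = 13.7 × 1.5357 = 21.0386 m/s

21.0 m/s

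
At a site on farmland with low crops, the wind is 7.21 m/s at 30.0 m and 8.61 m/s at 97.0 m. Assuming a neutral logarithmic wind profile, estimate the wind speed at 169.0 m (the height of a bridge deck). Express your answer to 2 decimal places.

Log law: V ∝ ln(z/z₀). From the pair, with r = V₁/V₂ = 0.83740,
ln z₀ = (ln z₁ − r·ln z₂)/(1 − r) = (3.4012 − 0.83740×4.5747)/0.16260 = -2.6424 → z₀ = 0.07119 m
V₃ = V₁ · ln(z₃/z₀)/ln(z₁/z₀) = 7.21 × 7.7723/6.0436 = 9.2723 m/s

9.27 m/s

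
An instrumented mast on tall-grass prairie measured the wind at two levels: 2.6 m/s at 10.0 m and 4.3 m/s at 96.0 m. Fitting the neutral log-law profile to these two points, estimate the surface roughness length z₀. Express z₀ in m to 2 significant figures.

Log law: V(z) ∝ ln(z/z₀). With r = V₁/V₂ = 2.6/4.3 = 0.60465,
r · ln(z₂/z₀) = ln(z₁/z₀) ⇒ ln z₀ = (ln z₁ − r·ln z₂)/(1 − r)
ln z₀ = (2.30259 − 0.60465×4.56435) / 0.39535 = -1.1566
z₀ = exp(-1.1566) = 0.3146 m

z₀ ≈ 0.31 m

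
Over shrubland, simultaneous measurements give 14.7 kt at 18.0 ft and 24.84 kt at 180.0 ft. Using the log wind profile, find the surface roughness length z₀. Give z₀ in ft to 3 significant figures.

z₀ ≈ 0.639 ft

Log law: V(z) ∝ ln(z/z₀). With r = V₁/V₂ = 14.7/24.84 = 0.59179,
r · ln(z₂/z₀) = ln(z₁/z₀) ⇒ ln z₀ = (ln z₁ − r·ln z₂)/(1 − r)
ln z₀ = (2.89037 − 0.59179×5.19296) / 0.40821 = -0.4477
z₀ = exp(-0.4477) = 0.6391 ft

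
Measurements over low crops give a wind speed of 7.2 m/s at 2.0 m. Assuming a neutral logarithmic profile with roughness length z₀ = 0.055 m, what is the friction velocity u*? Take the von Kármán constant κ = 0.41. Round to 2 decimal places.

Log law: V(z) = (u*/κ) · ln(z/z₀) ⇒ u* = κ · V / ln(z/z₀)
u* = 0.41 × 7.2 / ln(2.0/0.055) = 0.41 × 7.2 / 3.5936
   = 2.9520 / 3.5936 = 0.8215 m/s

u* ≈ 0.82 m/s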